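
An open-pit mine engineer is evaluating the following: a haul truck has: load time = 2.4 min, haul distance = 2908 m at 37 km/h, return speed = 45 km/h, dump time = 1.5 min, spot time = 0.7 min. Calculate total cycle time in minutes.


13.193 min

Convert haul speed to m/min: 37 * 1000/60 = 616.6666667 m/min
Haul time = 2908 / 616.6666667 = 4.715675676 min
Convert return speed to m/min: 45 * 1000/60 = 750 m/min
Return time = 2908 / 750 = 3.877333333 min
Total cycle time:
= 2.4 + 4.715675676 + 1.5 + 3.877333333 + 0.7
= 13.193 min


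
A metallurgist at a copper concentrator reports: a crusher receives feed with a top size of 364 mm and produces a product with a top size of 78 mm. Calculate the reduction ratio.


4.6667

Reduction ratio = feed size / product size
= 364 / 78
= 4.6667


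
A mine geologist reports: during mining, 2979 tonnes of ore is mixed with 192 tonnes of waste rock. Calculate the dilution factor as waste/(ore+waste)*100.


Total material = ore + waste
= 2979 + 192 = 3171 tonnes
Dilution = waste / total * 100
= 192 / 3171 * 100
= 0.0605487228 * 100
= 6.0549%

6.0549%


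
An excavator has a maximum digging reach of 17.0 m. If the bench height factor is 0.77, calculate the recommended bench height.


Bench height = reach * factor
= 17.0 * 0.77
= 13.09 m

13.09 m


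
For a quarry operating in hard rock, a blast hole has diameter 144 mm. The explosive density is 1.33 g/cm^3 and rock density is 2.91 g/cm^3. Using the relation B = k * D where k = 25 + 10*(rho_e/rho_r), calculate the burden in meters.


First, compute k:
rho_e / rho_r = 1.33 / 2.91 = 0.4570446735
k = 25 + 10 * 0.4570446735 = 29.57044674
Then, compute burden:
B = k * D / 1000 = 29.57044674 * 144 / 1000
= 4258.14433 / 1000
= 4.2581 m

4.2581 m


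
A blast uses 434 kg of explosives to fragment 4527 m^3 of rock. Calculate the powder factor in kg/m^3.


0.0959 kg/m^3

Powder factor = explosive mass / rock volume
= 434 / 4527
= 0.0959 kg/m^3


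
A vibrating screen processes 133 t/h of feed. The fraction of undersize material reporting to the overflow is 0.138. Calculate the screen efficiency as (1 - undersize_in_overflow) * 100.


Screen efficiency = (1 - fraction of undersize in overflow) * 100
= (1 - 0.138) * 100
= 0.862 * 100
= 86.2%

86.2%


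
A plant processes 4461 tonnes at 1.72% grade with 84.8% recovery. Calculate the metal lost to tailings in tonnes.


11.6628 tonnes

Total metal in feed:
= 4461 * 1.72 / 100 = 76.7292 tonnes
Metal recovered:
= 76.7292 * 84.8 / 100 = 65.0663616 tonnes
Metal lost to tailings:
= 76.7292 - 65.0663616
= 11.6628 tonnes


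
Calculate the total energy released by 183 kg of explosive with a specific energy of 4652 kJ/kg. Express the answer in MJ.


851.316 MJ

Energy = mass * specific_energy / 1000
= 183 * 4652 / 1000
= 851316 / 1000
= 851.316 MJ


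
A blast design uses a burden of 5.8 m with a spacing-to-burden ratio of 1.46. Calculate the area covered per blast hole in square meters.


First, find the spacing:
Spacing = burden * ratio = 5.8 * 1.46
= 8.468 m
Then, calculate the area:
Area = burden * spacing = 5.8 * 8.468
= 49.1144 m^2

49.1144 m^2


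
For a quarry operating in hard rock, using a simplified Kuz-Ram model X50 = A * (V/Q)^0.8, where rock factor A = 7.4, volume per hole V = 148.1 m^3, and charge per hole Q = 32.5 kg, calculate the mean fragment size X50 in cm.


24.8983 cm

Compute V/Q:
V/Q = 148.1 / 32.5 = 4.556923077
Raise to the power 0.8:
(V/Q)^0.8 = 4.556923077^0.8 = 3.36463035
Multiply by A:
X50 = 7.4 * 3.36463035
= 24.8983 cm


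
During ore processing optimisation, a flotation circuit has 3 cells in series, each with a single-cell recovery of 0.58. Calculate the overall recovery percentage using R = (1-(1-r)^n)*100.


92.5912%

Complement of single-cell recovery:
1 - r = 1 - 0.58 = 0.42
Raise to power n:
(1 - r)^3 = 0.42^3 = 0.074088
Overall recovery:
R = (1 - 0.074088) * 100
= 92.5912%


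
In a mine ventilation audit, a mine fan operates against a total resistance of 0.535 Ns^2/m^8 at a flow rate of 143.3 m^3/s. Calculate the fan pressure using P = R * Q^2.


10986.1662 Pa

Compute Q^2:
Q^2 = 143.3^2 = 20534.89
Compute pressure:
P = R * Q^2 = 0.535 * 20534.89
= 10986.1662 Pa


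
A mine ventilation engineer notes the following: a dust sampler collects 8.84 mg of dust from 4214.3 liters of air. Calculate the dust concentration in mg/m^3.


2.0976 mg/m^3

Convert liters to m^3: 1 m^3 = 1000 L
Concentration = mass / volume * 1000
= 8.84 / 4214.3 * 1000
= 0.002097620008 * 1000
= 2.0976 mg/m^3


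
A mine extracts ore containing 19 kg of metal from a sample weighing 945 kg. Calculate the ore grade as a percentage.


Ore grade = (metal mass / ore mass) * 100
= (19 / 945) * 100
= 0.02010582011 * 100
= 2.0106%

2.0106%


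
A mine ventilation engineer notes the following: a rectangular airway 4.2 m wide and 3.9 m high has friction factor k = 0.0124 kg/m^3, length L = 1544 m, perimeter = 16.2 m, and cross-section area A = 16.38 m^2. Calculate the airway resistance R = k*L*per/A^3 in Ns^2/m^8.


Compute the numerator:
k * L * per = 0.0124 * 1544 * 16.2
= 310.15872
Compute the denominator:
A^3 = 16.38^3 = 4394.826072
Resistance:
R = 310.15872 / 4394.826072
= 0.0706 Ns^2/m^8

0.0706 Ns^2/m^8


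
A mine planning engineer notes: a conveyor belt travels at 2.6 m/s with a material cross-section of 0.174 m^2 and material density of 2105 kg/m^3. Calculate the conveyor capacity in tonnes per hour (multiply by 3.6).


Volumetric flow = speed * area
= 2.6 * 0.174 = 0.4524 m^3/s
Mass flow = volumetric * density
= 0.4524 * 2105 = 952.302 kg/s
Convert to t/h: multiply by 3.6
Capacity = 952.302 * 3.6
= 3428.2872 t/h

3428.2872 t/h


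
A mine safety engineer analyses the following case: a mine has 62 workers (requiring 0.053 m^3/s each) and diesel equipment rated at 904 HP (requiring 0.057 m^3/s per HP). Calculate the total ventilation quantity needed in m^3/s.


54.814 m^3/s

Airflow for workers:
Q_people = 62 * 0.053 = 3.286 m^3/s
Airflow for diesel equipment:
Q_diesel = 904 * 0.057 = 51.528 m^3/s
Total ventilation:
Q_total = 3.286 + 51.528
= 54.814 m^3/s


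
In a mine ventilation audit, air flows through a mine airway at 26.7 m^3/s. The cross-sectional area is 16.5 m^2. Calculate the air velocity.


1.6182 m/s

Velocity = flow rate / cross-sectional area
= 26.7 / 16.5
= 1.6182 m/s


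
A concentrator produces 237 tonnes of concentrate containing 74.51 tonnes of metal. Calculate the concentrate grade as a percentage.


31.4388%

Grade = (metal in concentrate / concentrate mass) * 100
= (74.51 / 237) * 100
= 0.3143881857 * 100
= 31.4388%


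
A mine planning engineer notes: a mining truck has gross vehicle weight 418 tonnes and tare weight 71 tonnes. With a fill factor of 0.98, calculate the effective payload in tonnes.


340.06 tonnes

Maximum payload = gross - tare
= 418 - 71 = 347 tonnes
Effective payload = max payload * fill factor
= 347 * 0.98
= 340.06 tonnes


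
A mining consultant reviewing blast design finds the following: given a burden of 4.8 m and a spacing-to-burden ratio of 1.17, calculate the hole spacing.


Spacing = burden * ratio
= 4.8 * 1.17
= 5.616 m

5.616 m


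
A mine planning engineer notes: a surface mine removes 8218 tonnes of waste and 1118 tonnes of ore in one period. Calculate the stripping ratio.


Stripping ratio = waste tonnage / ore tonnage
= 8218 / 1118
= 7.3506

7.3506


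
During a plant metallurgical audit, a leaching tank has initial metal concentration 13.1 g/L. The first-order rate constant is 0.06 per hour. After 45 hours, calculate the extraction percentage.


Compute the exponent:
-k * t = -0.06 * 45 = -2.7
Remaining concentration:
C = 13.1 * exp(-2.7)
= 13.1 * 0.06720551274
= 0.8803922169 g/L
Extracted = 13.1 - 0.8803922169 = 12.21960778 g/L
Extraction % = 12.21960778 / 13.1 * 100
= 93.2794%

93.2794%


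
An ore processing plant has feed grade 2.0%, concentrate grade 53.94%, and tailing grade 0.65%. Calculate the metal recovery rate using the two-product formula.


68.3233%

Using the two-product formula:
R = 100 * c * (f - t) / (f * (c - t))
Numerator = 100 * 53.94 * (2.0 - 0.65)
= 100 * 53.94 * 1.35
= 7281.9
Denominator = 2.0 * (53.94 - 0.65)
= 2.0 * 53.29
= 106.58
R = 7281.9 / 106.58
= 68.3233%


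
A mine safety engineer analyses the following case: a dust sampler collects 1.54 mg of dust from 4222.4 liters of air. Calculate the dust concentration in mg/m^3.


0.3647 mg/m^3

Convert liters to m^3: 1 m^3 = 1000 L
Concentration = mass / volume * 1000
= 1.54 / 4222.4 * 1000
= 0.0003647214854 * 1000
= 0.3647 mg/m^3


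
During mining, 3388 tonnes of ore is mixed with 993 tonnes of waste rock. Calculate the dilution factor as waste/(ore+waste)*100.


Total material = ore + waste
= 3388 + 993 = 4381 tonnes
Dilution = waste / total * 100
= 993 / 4381 * 100
= 0.2266605798 * 100
= 22.6661%

22.6661%


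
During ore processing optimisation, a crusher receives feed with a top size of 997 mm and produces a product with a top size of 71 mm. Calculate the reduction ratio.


Reduction ratio = feed size / product size
= 997 / 71
= 14.0423

14.0423


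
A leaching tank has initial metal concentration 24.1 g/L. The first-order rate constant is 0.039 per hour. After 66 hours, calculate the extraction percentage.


Compute the exponent:
-k * t = -0.039 * 66 = -2.574
Remaining concentration:
C = 24.1 * exp(-2.574)
= 24.1 * 0.07623001471
= 1.837143355 g/L
Extracted = 24.1 - 1.837143355 = 22.26285665 g/L
Extraction % = 22.26285665 / 24.1 * 100
= 92.377%

92.377%


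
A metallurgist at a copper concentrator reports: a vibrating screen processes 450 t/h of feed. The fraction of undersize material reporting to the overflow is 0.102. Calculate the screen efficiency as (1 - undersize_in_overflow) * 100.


Screen efficiency = (1 - fraction of undersize in overflow) * 100
= (1 - 0.102) * 100
= 0.898 * 100
= 89.8%

89.8%


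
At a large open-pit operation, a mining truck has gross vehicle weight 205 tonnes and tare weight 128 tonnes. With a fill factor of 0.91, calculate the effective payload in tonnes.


70.07 tonnes

Maximum payload = gross - tare
= 205 - 128 = 77 tonnes
Effective payload = max payload * fill factor
= 77 * 0.91
= 70.07 tonnes


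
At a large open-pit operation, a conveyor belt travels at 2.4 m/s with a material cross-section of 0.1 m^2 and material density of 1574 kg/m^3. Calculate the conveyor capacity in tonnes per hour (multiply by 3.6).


1359.936 t/h

Volumetric flow = speed * area
= 2.4 * 0.1 = 0.24 m^3/s
Mass flow = volumetric * density
= 0.24 * 1574 = 377.76 kg/s
Convert to t/h: multiply by 3.6
Capacity = 377.76 * 3.6
= 1359.936 t/h


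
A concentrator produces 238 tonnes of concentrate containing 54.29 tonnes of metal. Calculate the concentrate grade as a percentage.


22.8109%

Grade = (metal in concentrate / concentrate mass) * 100
= (54.29 / 238) * 100
= 0.2281092437 * 100
= 22.8109%


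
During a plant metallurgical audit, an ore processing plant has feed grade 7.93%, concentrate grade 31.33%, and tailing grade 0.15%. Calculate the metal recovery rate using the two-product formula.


Using the two-product formula:
R = 100 * c * (f - t) / (f * (c - t))
Numerator = 100 * 31.33 * (7.93 - 0.15)
= 100 * 31.33 * 7.78
= 24374.74
Denominator = 7.93 * (31.33 - 0.15)
= 7.93 * 31.18
= 247.2574
R = 24374.74 / 247.2574
= 98.5804%

98.5804%


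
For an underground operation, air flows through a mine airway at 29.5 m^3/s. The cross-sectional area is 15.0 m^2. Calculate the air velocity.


1.9667 m/s

Velocity = flow rate / cross-sectional area
= 29.5 / 15.0
= 1.9667 m/s


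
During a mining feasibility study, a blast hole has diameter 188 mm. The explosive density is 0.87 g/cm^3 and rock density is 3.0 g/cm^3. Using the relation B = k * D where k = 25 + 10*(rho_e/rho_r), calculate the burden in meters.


5.2452 m

First, compute k:
rho_e / rho_r = 0.87 / 3.0 = 0.29
k = 25 + 10 * 0.29 = 27.9
Then, compute burden:
B = k * D / 1000 = 27.9 * 188 / 1000
= 5245.2 / 1000
= 5.2452 m


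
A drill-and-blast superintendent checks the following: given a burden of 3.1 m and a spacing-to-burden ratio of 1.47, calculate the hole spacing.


Spacing = burden * ratio
= 3.1 * 1.47
= 4.557 m

4.557 m


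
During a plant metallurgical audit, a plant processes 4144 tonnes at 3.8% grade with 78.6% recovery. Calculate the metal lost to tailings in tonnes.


Total metal in feed:
= 4144 * 3.8 / 100 = 157.472 tonnes
Metal recovered:
= 157.472 * 78.6 / 100 = 123.772992 tonnes
Metal lost to tailings:
= 157.472 - 123.772992
= 33.699 tonnes

33.699 tonnes


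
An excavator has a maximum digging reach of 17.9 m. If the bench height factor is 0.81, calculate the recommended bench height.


14.499 m

Bench height = reach * factor
= 17.9 * 0.81
= 14.499 m


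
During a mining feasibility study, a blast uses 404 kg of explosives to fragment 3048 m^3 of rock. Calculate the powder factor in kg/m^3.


Powder factor = explosive mass / rock volume
= 404 / 3048
= 0.1325 kg/m^3

0.1325 kg/m^3


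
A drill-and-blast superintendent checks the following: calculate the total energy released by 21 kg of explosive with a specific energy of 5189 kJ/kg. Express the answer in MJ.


Energy = mass * specific_energy / 1000
= 21 * 5189 / 1000
= 108969 / 1000
= 108.969 MJ

108.969 MJ


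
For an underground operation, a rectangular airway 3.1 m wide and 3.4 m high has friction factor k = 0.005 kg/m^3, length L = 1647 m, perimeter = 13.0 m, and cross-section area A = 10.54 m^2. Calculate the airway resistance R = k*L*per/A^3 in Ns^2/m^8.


0.0914 Ns^2/m^8

Compute the numerator:
k * L * per = 0.005 * 1647 * 13.0
= 107.055
Compute the denominator:
A^3 = 10.54^3 = 1170.905464
Resistance:
R = 107.055 / 1170.905464
= 0.0914 Ns^2/m^8


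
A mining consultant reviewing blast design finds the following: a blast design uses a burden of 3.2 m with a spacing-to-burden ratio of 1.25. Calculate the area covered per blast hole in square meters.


12.8 m^2

First, find the spacing:
Spacing = burden * ratio = 3.2 * 1.25
= 4.0 m
Then, calculate the area:
Area = burden * spacing = 3.2 * 4.0
= 12.8 m^2


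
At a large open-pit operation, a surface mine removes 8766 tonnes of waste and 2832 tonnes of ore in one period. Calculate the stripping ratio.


3.0953

Stripping ratio = waste tonnage / ore tonnage
= 8766 / 2832
= 3.0953


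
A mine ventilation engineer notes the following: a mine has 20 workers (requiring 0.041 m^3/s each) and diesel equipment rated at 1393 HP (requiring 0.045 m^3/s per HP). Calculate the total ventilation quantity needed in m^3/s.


63.505 m^3/s

Airflow for workers:
Q_people = 20 * 0.041 = 0.82 m^3/s
Airflow for diesel equipment:
Q_diesel = 1393 * 0.045 = 62.685 m^3/s
Total ventilation:
Q_total = 0.82 + 62.685
= 63.505 m^3/s


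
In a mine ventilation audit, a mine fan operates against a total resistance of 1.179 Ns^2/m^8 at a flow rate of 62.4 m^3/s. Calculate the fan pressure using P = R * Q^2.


Compute Q^2:
Q^2 = 62.4^2 = 3893.76
Compute pressure:
P = R * Q^2 = 1.179 * 3893.76
= 4590.743 Pa

4590.743 Pa


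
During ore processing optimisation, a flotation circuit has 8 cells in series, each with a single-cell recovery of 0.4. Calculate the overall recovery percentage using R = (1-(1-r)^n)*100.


98.3204%

Complement of single-cell recovery:
1 - r = 1 - 0.4 = 0.6
Raise to power n:
(1 - r)^8 = 0.6^8 = 0.01679616
Overall recovery:
R = (1 - 0.01679616) * 100
= 98.3204%


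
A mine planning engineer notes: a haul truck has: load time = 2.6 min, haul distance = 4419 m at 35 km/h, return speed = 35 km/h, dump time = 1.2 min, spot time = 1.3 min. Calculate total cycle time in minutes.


Convert haul speed to m/min: 35 * 1000/60 = 583.3333333 m/min
Haul time = 4419 / 583.3333333 = 7.575428571 min
Convert return speed to m/min: 35 * 1000/60 = 583.3333333 m/min
Return time = 4419 / 583.3333333 = 7.575428571 min
Total cycle time:
= 2.6 + 7.575428571 + 1.2 + 7.575428571 + 1.3
= 20.2509 min

20.2509 min


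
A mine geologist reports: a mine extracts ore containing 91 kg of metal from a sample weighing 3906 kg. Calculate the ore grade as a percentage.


Ore grade = (metal mass / ore mass) * 100
= (91 / 3906) * 100
= 0.02329749104 * 100
= 2.3297%

2.3297%


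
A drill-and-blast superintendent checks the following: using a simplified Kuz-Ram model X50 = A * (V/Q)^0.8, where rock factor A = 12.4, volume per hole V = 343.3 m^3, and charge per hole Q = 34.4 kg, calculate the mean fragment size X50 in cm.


Compute V/Q:
V/Q = 343.3 / 34.4 = 9.979651163
Raise to the power 0.8:
(V/Q)^0.8 = 9.979651163^0.8 = 6.299299954
Multiply by A:
X50 = 12.4 * 6.299299954
= 78.1113 cm

78.1113 cm


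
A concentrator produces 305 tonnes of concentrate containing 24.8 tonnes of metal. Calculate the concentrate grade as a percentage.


Grade = (metal in concentrate / concentrate mass) * 100
= (24.8 / 305) * 100
= 0.08131147541 * 100
= 8.1311%

8.1311%


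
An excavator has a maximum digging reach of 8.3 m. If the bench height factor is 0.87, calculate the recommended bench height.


Bench height = reach * factor
= 8.3 * 0.87
= 7.221 m

7.221 m


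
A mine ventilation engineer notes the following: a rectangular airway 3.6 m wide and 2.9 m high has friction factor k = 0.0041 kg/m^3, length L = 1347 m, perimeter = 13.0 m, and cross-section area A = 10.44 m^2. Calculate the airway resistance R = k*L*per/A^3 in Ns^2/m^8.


Compute the numerator:
k * L * per = 0.0041 * 1347 * 13.0
= 71.7951
Compute the denominator:
A^3 = 10.44^3 = 1137.893184
Resistance:
R = 71.7951 / 1137.893184
= 0.0631 Ns^2/m^8

0.0631 Ns^2/m^8


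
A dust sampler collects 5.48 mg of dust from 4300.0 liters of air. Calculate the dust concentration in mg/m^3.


1.2744 mg/m^3

Convert liters to m^3: 1 m^3 = 1000 L
Concentration = mass / volume * 1000
= 5.48 / 4300.0 * 1000
= 0.001274418605 * 1000
= 1.2744 mg/m^3


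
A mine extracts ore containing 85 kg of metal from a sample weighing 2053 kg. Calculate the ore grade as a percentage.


Ore grade = (metal mass / ore mass) * 100
= (85 / 2053) * 100
= 0.04140282513 * 100
= 4.1403%

4.1403%


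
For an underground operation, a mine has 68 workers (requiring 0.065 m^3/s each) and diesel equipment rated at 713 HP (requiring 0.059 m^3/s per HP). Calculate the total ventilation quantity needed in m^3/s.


46.487 m^3/s

Airflow for workers:
Q_people = 68 * 0.065 = 4.42 m^3/s
Airflow for diesel equipment:
Q_diesel = 713 * 0.059 = 42.067 m^3/s
Total ventilation:
Q_total = 4.42 + 42.067
= 46.487 m^3/s


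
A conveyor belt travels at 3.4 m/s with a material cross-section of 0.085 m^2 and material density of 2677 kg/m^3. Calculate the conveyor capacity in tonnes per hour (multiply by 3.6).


Volumetric flow = speed * area
= 3.4 * 0.085 = 0.289 m^3/s
Mass flow = volumetric * density
= 0.289 * 2677 = 773.653 kg/s
Convert to t/h: multiply by 3.6
Capacity = 773.653 * 3.6
= 2785.1508 t/h

2785.1508 t/h


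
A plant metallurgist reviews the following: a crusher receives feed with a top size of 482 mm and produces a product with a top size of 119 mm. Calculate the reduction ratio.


4.0504

Reduction ratio = feed size / product size
= 482 / 119
= 4.0504


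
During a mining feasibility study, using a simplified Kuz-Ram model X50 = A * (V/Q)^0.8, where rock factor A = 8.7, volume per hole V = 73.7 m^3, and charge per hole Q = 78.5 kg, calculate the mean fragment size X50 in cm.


8.2718 cm

Compute V/Q:
V/Q = 73.7 / 78.5 = 0.9388535032
Raise to the power 0.8:
(V/Q)^0.8 = 0.9388535032^0.8 = 0.9507761191
Multiply by A:
X50 = 8.7 * 0.9507761191
= 8.2718 cm


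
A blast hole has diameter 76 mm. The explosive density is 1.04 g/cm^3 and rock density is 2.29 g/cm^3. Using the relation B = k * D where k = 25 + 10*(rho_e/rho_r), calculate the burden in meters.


2.2452 m

First, compute k:
rho_e / rho_r = 1.04 / 2.29 = 0.4541484716
k = 25 + 10 * 0.4541484716 = 29.54148472
Then, compute burden:
B = k * D / 1000 = 29.54148472 * 76 / 1000
= 2245.152838 / 1000
= 2.2452 m


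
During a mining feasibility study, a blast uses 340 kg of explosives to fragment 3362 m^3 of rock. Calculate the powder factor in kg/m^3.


Powder factor = explosive mass / rock volume
= 340 / 3362
= 0.1011 kg/m^3

0.1011 kg/m^3


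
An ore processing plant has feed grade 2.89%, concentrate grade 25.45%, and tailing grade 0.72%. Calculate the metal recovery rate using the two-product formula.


77.2726%

Using the two-product formula:
R = 100 * c * (f - t) / (f * (c - t))
Numerator = 100 * 25.45 * (2.89 - 0.72)
= 100 * 25.45 * 2.17
= 5522.65
Denominator = 2.89 * (25.45 - 0.72)
= 2.89 * 24.73
= 71.4697
R = 5522.65 / 71.4697
= 77.2726%


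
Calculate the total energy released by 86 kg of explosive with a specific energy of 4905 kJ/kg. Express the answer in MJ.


Energy = mass * specific_energy / 1000
= 86 * 4905 / 1000
= 421830 / 1000
= 421.83 MJ

421.83 MJ


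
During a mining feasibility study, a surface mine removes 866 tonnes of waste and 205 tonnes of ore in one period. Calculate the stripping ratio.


Stripping ratio = waste tonnage / ore tonnage
= 866 / 205
= 4.2244

4.2244


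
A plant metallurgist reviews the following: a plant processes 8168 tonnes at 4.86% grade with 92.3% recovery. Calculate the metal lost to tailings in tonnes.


Total metal in feed:
= 8168 * 4.86 / 100 = 396.9648 tonnes
Metal recovered:
= 396.9648 * 92.3 / 100 = 366.3985104 tonnes
Metal lost to tailings:
= 396.9648 - 366.3985104
= 30.5663 tonnes

30.5663 tonnes


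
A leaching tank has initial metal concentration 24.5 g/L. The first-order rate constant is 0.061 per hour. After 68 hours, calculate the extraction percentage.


98.4204%

Compute the exponent:
-k * t = -0.061 * 68 = -4.148
Remaining concentration:
C = 24.5 * exp(-4.148)
= 24.5 * 0.01579597687
= 0.3870014333 g/L
Extracted = 24.5 - 0.3870014333 = 24.11299857 g/L
Extraction % = 24.11299857 / 24.5 * 100
= 98.4204%


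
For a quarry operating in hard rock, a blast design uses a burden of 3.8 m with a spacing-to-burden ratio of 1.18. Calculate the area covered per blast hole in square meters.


17.0392 m^2

First, find the spacing:
Spacing = burden * ratio = 3.8 * 1.18
= 4.484 m
Then, calculate the area:
Area = burden * spacing = 3.8 * 4.484
= 17.0392 m^2


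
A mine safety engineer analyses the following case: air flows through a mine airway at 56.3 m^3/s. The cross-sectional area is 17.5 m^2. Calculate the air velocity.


3.2171 m/s

Velocity = flow rate / cross-sectional area
= 56.3 / 17.5
= 3.2171 m/s


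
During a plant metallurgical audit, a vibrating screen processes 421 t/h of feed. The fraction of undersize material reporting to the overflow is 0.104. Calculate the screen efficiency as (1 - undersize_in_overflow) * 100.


89.6%

Screen efficiency = (1 - fraction of undersize in overflow) * 100
= (1 - 0.104) * 100
= 0.896 * 100
= 89.6%


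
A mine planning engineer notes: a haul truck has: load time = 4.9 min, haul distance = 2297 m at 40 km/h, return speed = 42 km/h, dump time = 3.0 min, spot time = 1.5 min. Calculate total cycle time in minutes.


16.1269 min

Convert haul speed to m/min: 40 * 1000/60 = 666.6666667 m/min
Haul time = 2297 / 666.6666667 = 3.4455 min
Convert return speed to m/min: 42 * 1000/60 = 700 m/min
Return time = 2297 / 700 = 3.281428571 min
Total cycle time:
= 4.9 + 3.4455 + 3.0 + 3.281428571 + 1.5
= 16.1269 min


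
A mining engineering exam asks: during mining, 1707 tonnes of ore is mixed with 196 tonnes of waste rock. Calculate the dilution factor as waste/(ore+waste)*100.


10.2995%

Total material = ore + waste
= 1707 + 196 = 1903 tonnes
Dilution = waste / total * 100
= 196 / 1903 * 100
= 0.1029952706 * 100
= 10.2995%


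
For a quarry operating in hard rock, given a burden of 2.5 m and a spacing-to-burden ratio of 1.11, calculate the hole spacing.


2.775 m

Spacing = burden * ratio
= 2.5 * 1.11
= 2.775 m


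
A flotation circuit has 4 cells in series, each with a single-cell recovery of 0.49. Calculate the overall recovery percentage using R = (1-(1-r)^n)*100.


93.2348%

Complement of single-cell recovery:
1 - r = 1 - 0.49 = 0.51
Raise to power n:
(1 - r)^4 = 0.51^4 = 0.06765201
Overall recovery:
R = (1 - 0.06765201) * 100
= 93.2348%


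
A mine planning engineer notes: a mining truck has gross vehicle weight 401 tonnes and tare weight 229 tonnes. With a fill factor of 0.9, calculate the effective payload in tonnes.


Maximum payload = gross - tare
= 401 - 229 = 172 tonnes
Effective payload = max payload * fill factor
= 172 * 0.9
= 154.8 tonnes

154.8 tonnes


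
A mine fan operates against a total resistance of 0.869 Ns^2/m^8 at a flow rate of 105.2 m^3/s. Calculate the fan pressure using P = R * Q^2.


9617.2578 Pa

Compute Q^2:
Q^2 = 105.2^2 = 11067.04
Compute pressure:
P = R * Q^2 = 0.869 * 11067.04
= 9617.2578 Pa


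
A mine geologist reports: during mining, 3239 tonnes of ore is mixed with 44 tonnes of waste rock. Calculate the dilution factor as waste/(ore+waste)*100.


Total material = ore + waste
= 3239 + 44 = 3283 tonnes
Dilution = waste / total * 100
= 44 / 3283 * 100
= 0.01340237588 * 100
= 1.3402%

1.3402%


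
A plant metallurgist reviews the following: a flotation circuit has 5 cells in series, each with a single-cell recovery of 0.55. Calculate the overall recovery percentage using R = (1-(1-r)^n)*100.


Complement of single-cell recovery:
1 - r = 1 - 0.55 = 0.45
Raise to power n:
(1 - r)^5 = 0.45^5 = 0.0184528125
Overall recovery:
R = (1 - 0.0184528125) * 100
= 98.1547%

98.1547%


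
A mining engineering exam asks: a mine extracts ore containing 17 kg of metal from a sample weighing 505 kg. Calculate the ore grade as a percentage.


3.3663%

Ore grade = (metal mass / ore mass) * 100
= (17 / 505) * 100
= 0.03366336634 * 100
= 3.3663%


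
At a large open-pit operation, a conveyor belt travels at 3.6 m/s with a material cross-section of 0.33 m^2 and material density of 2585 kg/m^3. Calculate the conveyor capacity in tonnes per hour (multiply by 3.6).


Volumetric flow = speed * area
= 3.6 * 0.33 = 1.188 m^3/s
Mass flow = volumetric * density
= 1.188 * 2585 = 3070.98 kg/s
Convert to t/h: multiply by 3.6
Capacity = 3070.98 * 3.6
= 11055.528 t/h

11055.528 t/h


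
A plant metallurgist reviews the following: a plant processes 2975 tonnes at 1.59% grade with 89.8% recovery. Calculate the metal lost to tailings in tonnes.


Total metal in feed:
= 2975 * 1.59 / 100 = 47.3025 tonnes
Metal recovered:
= 47.3025 * 89.8 / 100 = 42.477645 tonnes
Metal lost to tailings:
= 47.3025 - 42.477645
= 4.8249 tonnes

4.8249 tonnes


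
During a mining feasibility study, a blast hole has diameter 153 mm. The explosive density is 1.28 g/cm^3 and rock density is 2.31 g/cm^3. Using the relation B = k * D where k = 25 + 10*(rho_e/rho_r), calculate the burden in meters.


4.6728 m

First, compute k:
rho_e / rho_r = 1.28 / 2.31 = 0.5541125541
k = 25 + 10 * 0.5541125541 = 30.54112554
Then, compute burden:
B = k * D / 1000 = 30.54112554 * 153 / 1000
= 4672.792208 / 1000
= 4.6728 m


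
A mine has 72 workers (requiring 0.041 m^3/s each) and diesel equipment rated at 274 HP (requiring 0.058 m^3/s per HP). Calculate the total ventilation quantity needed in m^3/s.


Airflow for workers:
Q_people = 72 * 0.041 = 2.952 m^3/s
Airflow for diesel equipment:
Q_diesel = 274 * 0.058 = 15.892 m^3/s
Total ventilation:
Q_total = 2.952 + 15.892
= 18.844 m^3/s

18.844 m^3/s


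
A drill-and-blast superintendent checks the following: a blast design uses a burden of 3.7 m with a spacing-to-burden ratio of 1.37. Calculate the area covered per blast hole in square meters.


First, find the spacing:
Spacing = burden * ratio = 3.7 * 1.37
= 5.069 m
Then, calculate the area:
Area = burden * spacing = 3.7 * 5.069
= 18.7553 m^2

18.7553 m^2


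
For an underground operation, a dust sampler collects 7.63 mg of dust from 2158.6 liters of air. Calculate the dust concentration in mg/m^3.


Convert liters to m^3: 1 m^3 = 1000 L
Concentration = mass / volume * 1000
= 7.63 / 2158.6 * 1000
= 0.003534698416 * 1000
= 3.5347 mg/m^3

3.5347 mg/m^3


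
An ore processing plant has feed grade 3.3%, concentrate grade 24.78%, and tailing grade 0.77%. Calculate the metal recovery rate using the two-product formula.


79.1254%

Using the two-product formula:
R = 100 * c * (f - t) / (f * (c - t))
Numerator = 100 * 24.78 * (3.3 - 0.77)
= 100 * 24.78 * 2.53
= 6269.34
Denominator = 3.3 * (24.78 - 0.77)
= 3.3 * 24.01
= 79.233
R = 6269.34 / 79.233
= 79.1254%


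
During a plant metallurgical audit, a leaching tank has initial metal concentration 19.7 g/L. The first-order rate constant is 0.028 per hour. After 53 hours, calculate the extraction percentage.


Compute the exponent:
-k * t = -0.028 * 53 = -1.484
Remaining concentration:
C = 19.7 * exp(-1.484)
= 19.7 * 0.2267289563
= 4.466560439 g/L
Extracted = 19.7 - 4.466560439 = 15.23343956 g/L
Extraction % = 15.23343956 / 19.7 * 100
= 77.3271%

77.3271%


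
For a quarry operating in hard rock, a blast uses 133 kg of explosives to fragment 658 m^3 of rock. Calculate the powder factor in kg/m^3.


Powder factor = explosive mass / rock volume
= 133 / 658
= 0.2021 kg/m^3

0.2021 kg/m^3


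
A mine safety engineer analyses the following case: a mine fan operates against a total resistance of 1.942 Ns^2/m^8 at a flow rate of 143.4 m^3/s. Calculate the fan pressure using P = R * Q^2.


39934.4335 Pa

Compute Q^2:
Q^2 = 143.4^2 = 20563.56
Compute pressure:
P = R * Q^2 = 1.942 * 20563.56
= 39934.4335 Pa


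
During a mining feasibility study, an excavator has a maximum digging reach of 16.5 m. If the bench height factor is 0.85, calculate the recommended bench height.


14.025 m

Bench height = reach * factor
= 16.5 * 0.85
= 14.025 m


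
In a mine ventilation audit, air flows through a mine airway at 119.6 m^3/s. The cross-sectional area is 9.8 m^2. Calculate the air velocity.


12.2041 m/s

Velocity = flow rate / cross-sectional area
= 119.6 / 9.8
= 12.2041 m/s


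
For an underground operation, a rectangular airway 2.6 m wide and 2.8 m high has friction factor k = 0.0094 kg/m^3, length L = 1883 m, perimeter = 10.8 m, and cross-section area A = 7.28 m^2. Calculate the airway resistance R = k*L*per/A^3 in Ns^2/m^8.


Compute the numerator:
k * L * per = 0.0094 * 1883 * 10.8
= 191.16216
Compute the denominator:
A^3 = 7.28^3 = 385.828352
Resistance:
R = 191.16216 / 385.828352
= 0.4955 Ns^2/m^8

0.4955 Ns^2/m^8


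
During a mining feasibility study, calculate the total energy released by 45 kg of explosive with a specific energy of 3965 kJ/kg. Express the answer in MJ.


178.425 MJ

Energy = mass * specific_energy / 1000
= 45 * 3965 / 1000
= 178425 / 1000
= 178.425 MJ


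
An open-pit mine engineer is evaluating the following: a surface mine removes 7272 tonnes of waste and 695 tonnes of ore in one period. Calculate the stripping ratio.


Stripping ratio = waste tonnage / ore tonnage
= 7272 / 695
= 10.4633

10.4633


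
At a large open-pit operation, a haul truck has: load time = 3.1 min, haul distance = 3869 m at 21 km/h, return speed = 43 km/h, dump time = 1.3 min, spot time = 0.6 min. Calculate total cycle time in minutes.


21.4529 min

Convert haul speed to m/min: 21 * 1000/60 = 350 m/min
Haul time = 3869 / 350 = 11.05428571 min
Convert return speed to m/min: 43 * 1000/60 = 716.6666667 m/min
Return time = 3869 / 716.6666667 = 5.398604651 min
Total cycle time:
= 3.1 + 11.05428571 + 1.3 + 5.398604651 + 0.6
= 21.4529 min


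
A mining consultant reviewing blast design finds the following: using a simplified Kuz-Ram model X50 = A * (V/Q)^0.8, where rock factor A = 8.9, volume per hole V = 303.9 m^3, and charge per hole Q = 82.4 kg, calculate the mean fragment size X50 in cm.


Compute V/Q:
V/Q = 303.9 / 82.4 = 3.688106796
Raise to the power 0.8:
(V/Q)^0.8 = 3.688106796^0.8 = 2.840813942
Multiply by A:
X50 = 8.9 * 2.840813942
= 25.2832 cm

25.2832 cm


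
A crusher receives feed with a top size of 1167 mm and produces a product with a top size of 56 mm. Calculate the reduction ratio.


Reduction ratio = feed size / product size
= 1167 / 56
= 20.8393

20.8393


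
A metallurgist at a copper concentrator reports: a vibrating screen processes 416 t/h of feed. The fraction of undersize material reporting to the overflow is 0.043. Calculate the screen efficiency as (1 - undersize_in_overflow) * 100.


95.7%

Screen efficiency = (1 - fraction of undersize in overflow) * 100
= (1 - 0.043) * 100
= 0.957 * 100
= 95.7%


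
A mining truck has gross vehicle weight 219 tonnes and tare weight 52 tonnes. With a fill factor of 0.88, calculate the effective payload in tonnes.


Maximum payload = gross - tare
= 219 - 52 = 167 tonnes
Effective payload = max payload * fill factor
= 167 * 0.88
= 146.96 tonnes

146.96 tonnes


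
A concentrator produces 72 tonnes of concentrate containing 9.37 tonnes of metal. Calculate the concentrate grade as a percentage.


13.0139%

Grade = (metal in concentrate / concentrate mass) * 100
= (9.37 / 72) * 100
= 0.1301388889 * 100
= 13.0139%


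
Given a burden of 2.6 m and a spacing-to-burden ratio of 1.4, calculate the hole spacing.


Spacing = burden * ratio
= 2.6 * 1.4
= 3.64 m

3.64 m


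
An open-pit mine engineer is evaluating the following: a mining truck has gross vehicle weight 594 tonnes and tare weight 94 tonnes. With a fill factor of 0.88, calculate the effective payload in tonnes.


Maximum payload = gross - tare
= 594 - 94 = 500 tonnes
Effective payload = max payload * fill factor
= 500 * 0.88
= 440.0 tonnes

440.0 tonnes


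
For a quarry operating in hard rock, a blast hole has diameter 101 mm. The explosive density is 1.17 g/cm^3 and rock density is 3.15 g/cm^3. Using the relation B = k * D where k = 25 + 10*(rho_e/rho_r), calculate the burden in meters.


First, compute k:
rho_e / rho_r = 1.17 / 3.15 = 0.3714285714
k = 25 + 10 * 0.3714285714 = 28.71428571
Then, compute burden:
B = k * D / 1000 = 28.71428571 * 101 / 1000
= 2900.142857 / 1000
= 2.9001 m

2.9001 m


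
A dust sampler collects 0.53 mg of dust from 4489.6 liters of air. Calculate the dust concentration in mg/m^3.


0.1181 mg/m^3

Convert liters to m^3: 1 m^3 = 1000 L
Concentration = mass / volume * 1000
= 0.53 / 4489.6 * 1000
= 0.0001180506058 * 1000
= 0.1181 mg/m^3


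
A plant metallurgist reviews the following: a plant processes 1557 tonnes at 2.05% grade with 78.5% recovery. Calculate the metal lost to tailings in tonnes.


Total metal in feed:
= 1557 * 2.05 / 100 = 31.9185 tonnes
Metal recovered:
= 31.9185 * 78.5 / 100 = 25.0560225 tonnes
Metal lost to tailings:
= 31.9185 - 25.0560225
= 6.8625 tonnes

6.8625 tonnes


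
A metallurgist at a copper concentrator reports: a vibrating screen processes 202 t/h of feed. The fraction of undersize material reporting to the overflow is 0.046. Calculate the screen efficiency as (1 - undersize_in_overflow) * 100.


Screen efficiency = (1 - fraction of undersize in overflow) * 100
= (1 - 0.046) * 100
= 0.954 * 100
= 95.4%

95.4%


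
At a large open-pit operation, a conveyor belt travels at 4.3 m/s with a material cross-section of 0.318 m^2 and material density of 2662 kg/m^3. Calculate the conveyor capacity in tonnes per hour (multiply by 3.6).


Volumetric flow = speed * area
= 4.3 * 0.318 = 1.3674 m^3/s
Mass flow = volumetric * density
= 1.3674 * 2662 = 3640.0188 kg/s
Convert to t/h: multiply by 3.6
Capacity = 3640.0188 * 3.6
= 13104.0677 t/h

13104.0677 t/h


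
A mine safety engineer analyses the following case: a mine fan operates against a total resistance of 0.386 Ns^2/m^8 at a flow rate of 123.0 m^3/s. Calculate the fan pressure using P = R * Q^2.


5839.794 Pa

Compute Q^2:
Q^2 = 123.0^2 = 15129.0
Compute pressure:
P = R * Q^2 = 0.386 * 15129.0
= 5839.794 Pa


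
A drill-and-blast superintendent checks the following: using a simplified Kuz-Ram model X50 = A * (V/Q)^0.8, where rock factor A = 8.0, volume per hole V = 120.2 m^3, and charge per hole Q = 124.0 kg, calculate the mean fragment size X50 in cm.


7.8033 cm

Compute V/Q:
V/Q = 120.2 / 124.0 = 0.9693548387
Raise to the power 0.8:
(V/Q)^0.8 = 0.9693548387^0.8 = 0.9754078041
Multiply by A:
X50 = 8.0 * 0.9754078041
= 7.8033 cm


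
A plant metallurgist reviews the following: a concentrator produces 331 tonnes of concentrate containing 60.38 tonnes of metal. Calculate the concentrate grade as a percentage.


18.2417%

Grade = (metal in concentrate / concentrate mass) * 100
= (60.38 / 331) * 100
= 0.1824169184 * 100
= 18.2417%


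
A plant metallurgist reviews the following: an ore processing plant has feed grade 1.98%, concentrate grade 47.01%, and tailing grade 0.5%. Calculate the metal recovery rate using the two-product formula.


75.551%

Using the two-product formula:
R = 100 * c * (f - t) / (f * (c - t))
Numerator = 100 * 47.01 * (1.98 - 0.5)
= 100 * 47.01 * 1.48
= 6957.48
Denominator = 1.98 * (47.01 - 0.5)
= 1.98 * 46.51
= 92.0898
R = 6957.48 / 92.0898
= 75.551%


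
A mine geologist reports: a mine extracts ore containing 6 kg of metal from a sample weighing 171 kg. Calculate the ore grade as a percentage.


Ore grade = (metal mass / ore mass) * 100
= (6 / 171) * 100
= 0.0350877193 * 100
= 3.5088%

3.5088%


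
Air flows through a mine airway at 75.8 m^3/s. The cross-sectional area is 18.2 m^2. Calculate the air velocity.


4.1648 m/s

Velocity = flow rate / cross-sectional area
= 75.8 / 18.2
= 4.1648 m/s


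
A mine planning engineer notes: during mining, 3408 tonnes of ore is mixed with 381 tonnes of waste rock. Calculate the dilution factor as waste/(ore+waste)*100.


10.0554%

Total material = ore + waste
= 3408 + 381 = 3789 tonnes
Dilution = waste / total * 100
= 381 / 3789 * 100
= 0.1005542359 * 100
= 10.0554%


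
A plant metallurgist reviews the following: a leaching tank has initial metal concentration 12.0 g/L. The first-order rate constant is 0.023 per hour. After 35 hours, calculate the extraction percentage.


55.2912%

Compute the exponent:
-k * t = -0.023 * 35 = -0.805
Remaining concentration:
C = 12.0 * exp(-0.805)
= 12.0 * 0.4470879266
= 5.365055119 g/L
Extracted = 12.0 - 5.365055119 = 6.634944881 g/L
Extraction % = 6.634944881 / 12.0 * 100
= 55.2912%


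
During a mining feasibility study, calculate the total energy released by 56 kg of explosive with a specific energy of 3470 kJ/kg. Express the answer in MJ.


Energy = mass * specific_energy / 1000
= 56 * 3470 / 1000
= 194320 / 1000
= 194.32 MJ

194.32 MJ


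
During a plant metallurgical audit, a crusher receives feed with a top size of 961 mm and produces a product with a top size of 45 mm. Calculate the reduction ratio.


Reduction ratio = feed size / product size
= 961 / 45
= 21.3556

21.3556


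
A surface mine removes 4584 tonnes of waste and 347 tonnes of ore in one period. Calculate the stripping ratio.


13.2104

Stripping ratio = waste tonnage / ore tonnage
= 4584 / 347
= 13.2104


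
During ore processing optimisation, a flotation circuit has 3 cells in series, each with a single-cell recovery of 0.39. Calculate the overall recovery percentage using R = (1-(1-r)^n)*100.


Complement of single-cell recovery:
1 - r = 1 - 0.39 = 0.61
Raise to power n:
(1 - r)^3 = 0.61^3 = 0.226981
Overall recovery:
R = (1 - 0.226981) * 100
= 77.3019%

77.3019%


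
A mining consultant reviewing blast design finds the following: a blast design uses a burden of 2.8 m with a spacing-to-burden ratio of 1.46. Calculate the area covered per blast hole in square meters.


11.4464 m^2

First, find the spacing:
Spacing = burden * ratio = 2.8 * 1.46
= 4.088 m
Then, calculate the area:
Area = burden * spacing = 2.8 * 4.088
= 11.4464 m^2
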